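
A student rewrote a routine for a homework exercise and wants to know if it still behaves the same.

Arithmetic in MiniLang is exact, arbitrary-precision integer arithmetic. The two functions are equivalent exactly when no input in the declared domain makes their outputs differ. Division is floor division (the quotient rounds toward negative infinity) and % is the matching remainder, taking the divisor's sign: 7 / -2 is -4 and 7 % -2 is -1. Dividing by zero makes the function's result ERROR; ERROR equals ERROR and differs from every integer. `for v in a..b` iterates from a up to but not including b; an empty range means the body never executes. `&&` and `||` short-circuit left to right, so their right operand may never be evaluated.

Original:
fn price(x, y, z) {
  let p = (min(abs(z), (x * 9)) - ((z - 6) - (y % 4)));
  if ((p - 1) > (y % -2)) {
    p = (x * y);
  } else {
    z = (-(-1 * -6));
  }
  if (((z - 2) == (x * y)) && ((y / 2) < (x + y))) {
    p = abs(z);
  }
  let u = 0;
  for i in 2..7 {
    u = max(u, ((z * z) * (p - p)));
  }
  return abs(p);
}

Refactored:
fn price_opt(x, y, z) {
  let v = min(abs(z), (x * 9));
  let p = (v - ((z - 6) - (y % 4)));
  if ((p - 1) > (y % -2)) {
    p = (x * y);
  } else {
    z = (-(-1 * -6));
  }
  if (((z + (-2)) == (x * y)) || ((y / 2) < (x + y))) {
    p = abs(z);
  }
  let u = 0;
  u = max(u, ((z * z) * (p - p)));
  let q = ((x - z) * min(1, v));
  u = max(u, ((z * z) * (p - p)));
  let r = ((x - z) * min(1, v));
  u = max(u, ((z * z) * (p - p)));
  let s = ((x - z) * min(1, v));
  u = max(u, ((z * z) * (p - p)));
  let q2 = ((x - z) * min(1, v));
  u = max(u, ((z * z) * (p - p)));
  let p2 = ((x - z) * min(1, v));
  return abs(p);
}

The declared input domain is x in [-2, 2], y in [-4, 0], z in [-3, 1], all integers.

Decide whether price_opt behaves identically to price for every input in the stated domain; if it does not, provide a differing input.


Take x=1, y=-4, z=-2.
price: p = 10; ((p - 1) > (y % -2)) -> true; p = -4; (((z - 2) == (x * y)) && ((y / 2) < (x + y))) -> false; u = 0; [i=2]; u = 0; [i=3]; u = 0; [i=4]; u = 0; [i=5]; u = 0; [i=6]; u = 0; return 4
price_opt: v = 2; p = 10; ((p - 1) > (y % -2)) -> true; p = -4; (((z + (-2)) == (x * y)) || ((y / 2) < (x + y))) -> true; p = 2; u = 0; u = 0; q = 3; u = 0; r = 3; u = 0; s = 3; u = 0; q2 = 3; u = 0; p2 = 3; return 2
4 and 2 differ, so these are not the same function on this domain.
verdict: not equivalent; witness: x=1, y=-4, z=-2


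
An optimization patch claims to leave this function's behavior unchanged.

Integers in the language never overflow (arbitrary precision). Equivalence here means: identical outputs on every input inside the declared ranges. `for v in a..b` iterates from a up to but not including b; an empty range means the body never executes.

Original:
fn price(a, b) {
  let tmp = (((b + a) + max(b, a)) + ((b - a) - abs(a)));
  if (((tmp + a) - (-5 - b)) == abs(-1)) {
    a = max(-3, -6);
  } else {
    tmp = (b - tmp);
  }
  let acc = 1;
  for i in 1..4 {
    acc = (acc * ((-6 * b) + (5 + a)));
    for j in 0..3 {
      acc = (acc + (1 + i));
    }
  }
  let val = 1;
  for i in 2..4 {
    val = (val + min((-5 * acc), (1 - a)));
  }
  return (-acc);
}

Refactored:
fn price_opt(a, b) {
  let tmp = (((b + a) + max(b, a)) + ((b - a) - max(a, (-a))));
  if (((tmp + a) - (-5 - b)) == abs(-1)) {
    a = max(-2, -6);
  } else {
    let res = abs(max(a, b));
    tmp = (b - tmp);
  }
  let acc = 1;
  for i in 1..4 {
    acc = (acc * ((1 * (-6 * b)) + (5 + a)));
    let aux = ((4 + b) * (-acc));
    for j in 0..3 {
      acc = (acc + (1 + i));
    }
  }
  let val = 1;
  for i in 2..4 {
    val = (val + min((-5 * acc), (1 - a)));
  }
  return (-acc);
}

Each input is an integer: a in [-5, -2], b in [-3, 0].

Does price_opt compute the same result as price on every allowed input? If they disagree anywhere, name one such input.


These are not equivalent — on a=-2, b=0 the outputs split (-62 vs -120).
price: tmp=-2, then (((tmp + a) - (-5 - b)) == abs(-1)) is true, then a=-3, then acc=1, then (i=1), then acc=2, then (j=0), then acc=4, then (j=1), then acc=6, then (j=2), then acc=8, then (i=2), then acc=16, then (j=0), then acc=19, then (j=1), then acc=22, then (j=2), then acc=25, then (i=3), then acc=50, then (j=0), then acc=54, then (j=1), then acc=58, then (j=2), then acc=62, then val=1, then (i=2), then val=-309, then (i=3), then val=-619, then returns -62
price_opt: tmp=-2, then (((tmp + a) - (-5 - b)) == abs(-1)) is true, then a=-2, then acc=1, then (i=1), then acc=3, then aux=-12, then (j=0), then acc=5, then (j=1), then acc=7, then (j=2), then acc=9, then (i=2), then acc=27, then aux=-108, then (j=0), then acc=30, then (j=1), then acc=33, then (j=2), then acc=36, then (i=3), then acc=108, then aux=-432, then (j=0), then acc=112, then (j=1), then acc=116, then (j=2), then acc=120, then val=1, then (i=2), then val=-599, then (i=3), then val=-1199, then returns -120
verdict: not equivalent; witness: a=-2, b=0


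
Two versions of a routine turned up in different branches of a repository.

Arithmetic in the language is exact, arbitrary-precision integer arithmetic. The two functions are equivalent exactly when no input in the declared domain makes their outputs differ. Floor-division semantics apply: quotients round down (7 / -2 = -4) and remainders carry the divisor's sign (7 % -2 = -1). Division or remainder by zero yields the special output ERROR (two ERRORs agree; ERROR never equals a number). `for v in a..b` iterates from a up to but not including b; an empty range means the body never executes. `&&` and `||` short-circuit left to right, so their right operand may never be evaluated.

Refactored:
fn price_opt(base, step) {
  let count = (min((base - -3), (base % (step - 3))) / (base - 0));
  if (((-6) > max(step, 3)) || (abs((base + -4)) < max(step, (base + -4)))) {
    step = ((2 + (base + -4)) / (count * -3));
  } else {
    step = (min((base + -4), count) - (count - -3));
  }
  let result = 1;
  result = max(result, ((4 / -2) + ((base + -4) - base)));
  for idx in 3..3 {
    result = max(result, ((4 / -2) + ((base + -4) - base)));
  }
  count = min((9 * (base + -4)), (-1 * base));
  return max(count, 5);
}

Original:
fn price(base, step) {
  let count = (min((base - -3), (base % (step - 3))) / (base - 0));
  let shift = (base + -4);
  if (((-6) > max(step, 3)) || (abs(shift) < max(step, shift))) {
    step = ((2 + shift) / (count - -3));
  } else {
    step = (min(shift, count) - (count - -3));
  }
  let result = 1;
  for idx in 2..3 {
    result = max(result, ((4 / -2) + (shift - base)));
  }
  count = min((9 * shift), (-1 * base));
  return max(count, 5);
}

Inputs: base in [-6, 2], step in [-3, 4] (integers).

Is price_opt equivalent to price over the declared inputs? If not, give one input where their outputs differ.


On input base=1, step=4, price returns 5 while price_opt returns ERROR.
verdict: not equivalent; witness: base=1, step=4


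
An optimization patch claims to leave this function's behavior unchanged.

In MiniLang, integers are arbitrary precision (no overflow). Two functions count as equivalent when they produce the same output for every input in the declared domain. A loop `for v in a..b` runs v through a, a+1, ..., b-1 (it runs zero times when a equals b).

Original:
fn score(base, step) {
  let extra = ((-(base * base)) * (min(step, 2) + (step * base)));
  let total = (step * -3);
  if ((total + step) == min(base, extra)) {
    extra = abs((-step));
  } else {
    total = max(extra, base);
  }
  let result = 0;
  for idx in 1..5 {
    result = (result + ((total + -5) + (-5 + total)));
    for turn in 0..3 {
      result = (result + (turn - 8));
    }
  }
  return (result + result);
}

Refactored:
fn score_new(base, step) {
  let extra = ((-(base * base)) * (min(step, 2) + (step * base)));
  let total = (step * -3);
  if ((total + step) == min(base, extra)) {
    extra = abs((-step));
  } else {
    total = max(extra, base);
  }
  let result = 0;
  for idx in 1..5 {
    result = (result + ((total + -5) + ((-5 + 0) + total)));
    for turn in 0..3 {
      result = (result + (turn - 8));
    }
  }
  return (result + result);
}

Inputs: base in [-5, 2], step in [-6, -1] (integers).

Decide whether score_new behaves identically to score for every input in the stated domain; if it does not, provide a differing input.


Differences: arithmetic usage differs, plus constant usage differs — yet all 48 inputs agree.
verdict: equivalent


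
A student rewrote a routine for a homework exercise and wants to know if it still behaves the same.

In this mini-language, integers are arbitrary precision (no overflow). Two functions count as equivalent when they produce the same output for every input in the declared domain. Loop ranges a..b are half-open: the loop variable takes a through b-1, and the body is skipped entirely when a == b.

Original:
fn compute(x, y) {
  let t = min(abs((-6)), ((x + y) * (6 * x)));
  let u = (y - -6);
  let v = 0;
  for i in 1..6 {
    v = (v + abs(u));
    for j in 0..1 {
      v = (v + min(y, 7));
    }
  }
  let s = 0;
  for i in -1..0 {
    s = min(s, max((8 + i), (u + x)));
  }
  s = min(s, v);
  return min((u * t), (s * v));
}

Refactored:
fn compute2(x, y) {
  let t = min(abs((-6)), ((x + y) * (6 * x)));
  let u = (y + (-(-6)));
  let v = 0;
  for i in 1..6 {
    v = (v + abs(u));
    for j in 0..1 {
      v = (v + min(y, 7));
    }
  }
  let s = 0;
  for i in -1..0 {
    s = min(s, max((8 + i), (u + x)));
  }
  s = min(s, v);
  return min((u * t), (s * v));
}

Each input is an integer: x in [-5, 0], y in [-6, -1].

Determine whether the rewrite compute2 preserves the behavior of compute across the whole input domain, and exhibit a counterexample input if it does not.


Reading the diff, among the changes: arithmetic usage differs.
As a probe, take x=-4, y=-4: compute runs t=6, then u=2, then v=0, then (i=1), then v=2, then (j=0), then v=-2, then (i=2), then v=0, then (j=0), then v=-4, then (i=3), then v=-2, then (j=0), then v=-6, then (i=4), then v=-4, then (j=0), then v=-8, then (i=5), then v=-6, then (j=0), then v=-10, then s=0, then (i=-1), then s=0, then s=-10, then returns 12; compute2 runs t=6, then u=2, then v=0, then (i=1), then v=2, then (j=0), then v=-2, then (i=2), then v=0, then (j=0), then v=-4, then (i=3), then v=-2, then (j=0), then v=-6, then (i=4), then v=-4, then (j=0), then v=-8, then (i=5), then v=-6, then (j=0), then v=-10, then s=0, then (i=-1), then s=0, then s=-10, then returns 12; both end at 12.
An exhaustive pass over the 36 declared inputs shows identical outputs.
verdict: equivalent


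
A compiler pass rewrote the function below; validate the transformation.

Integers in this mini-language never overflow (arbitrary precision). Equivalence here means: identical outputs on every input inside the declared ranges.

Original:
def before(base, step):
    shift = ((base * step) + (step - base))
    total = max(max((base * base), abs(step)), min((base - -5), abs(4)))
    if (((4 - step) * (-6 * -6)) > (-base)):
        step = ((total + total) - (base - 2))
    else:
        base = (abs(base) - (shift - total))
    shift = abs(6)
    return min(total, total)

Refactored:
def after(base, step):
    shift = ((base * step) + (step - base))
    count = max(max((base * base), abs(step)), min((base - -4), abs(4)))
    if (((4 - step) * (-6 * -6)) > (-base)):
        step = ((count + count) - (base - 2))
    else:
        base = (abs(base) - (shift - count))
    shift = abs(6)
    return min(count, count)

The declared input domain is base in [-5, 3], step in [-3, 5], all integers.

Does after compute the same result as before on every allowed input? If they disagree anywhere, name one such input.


At base=-1, step=-3: before gives 4, after gives 3.
verdict: not equivalent; witness: base=-1, step=-3


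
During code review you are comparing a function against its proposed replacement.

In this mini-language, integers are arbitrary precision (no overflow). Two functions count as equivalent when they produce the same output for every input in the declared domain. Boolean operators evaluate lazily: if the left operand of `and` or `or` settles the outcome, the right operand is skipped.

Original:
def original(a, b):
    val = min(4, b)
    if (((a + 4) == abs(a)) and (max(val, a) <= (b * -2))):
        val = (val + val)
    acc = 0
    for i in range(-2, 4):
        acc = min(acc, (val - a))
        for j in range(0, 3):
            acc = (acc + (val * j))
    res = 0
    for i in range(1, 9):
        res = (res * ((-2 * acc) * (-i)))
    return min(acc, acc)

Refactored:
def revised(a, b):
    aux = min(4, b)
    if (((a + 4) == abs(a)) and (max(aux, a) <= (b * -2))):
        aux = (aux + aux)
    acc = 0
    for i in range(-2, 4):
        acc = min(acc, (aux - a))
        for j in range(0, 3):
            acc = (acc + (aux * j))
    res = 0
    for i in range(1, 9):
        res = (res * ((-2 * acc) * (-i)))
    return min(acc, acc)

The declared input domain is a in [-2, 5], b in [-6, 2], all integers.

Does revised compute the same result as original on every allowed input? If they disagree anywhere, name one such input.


Although local variable names differ, 72/72 inputs agree.
verdict: equivalent


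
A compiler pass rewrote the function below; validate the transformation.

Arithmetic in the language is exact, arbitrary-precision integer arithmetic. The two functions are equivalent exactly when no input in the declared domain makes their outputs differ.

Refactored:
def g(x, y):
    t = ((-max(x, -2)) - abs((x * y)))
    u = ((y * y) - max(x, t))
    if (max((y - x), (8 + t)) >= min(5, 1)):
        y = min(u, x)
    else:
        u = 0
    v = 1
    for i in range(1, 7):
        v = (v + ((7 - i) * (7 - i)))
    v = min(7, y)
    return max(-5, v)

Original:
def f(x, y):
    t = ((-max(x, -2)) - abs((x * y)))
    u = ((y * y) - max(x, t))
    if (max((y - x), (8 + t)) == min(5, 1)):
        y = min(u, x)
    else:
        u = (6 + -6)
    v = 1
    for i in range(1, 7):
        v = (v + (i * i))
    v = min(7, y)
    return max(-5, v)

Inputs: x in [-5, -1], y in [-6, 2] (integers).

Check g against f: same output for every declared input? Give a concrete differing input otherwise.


Run the pair on x=-5, y=-3.
f: t := -13 | u := 14 | (max((y - x), (8 + t)) == min(5, 1)): false | u := 0 | v := 1 | iter i=1: | v := 2 | iter i=2: | v := 6 | iter i=3: | v := 15 | iter i=4: | v := 31 | iter i=5: | v := 56 | iter i=6: | v := 92 | v := -3 | result -3
g: t := -13 | u := 14 | (max((y - x), (8 + t)) >= min(5, 1)): true | y := -5 | v := 1 | iter i=1: | v := 37 | iter i=2: | v := 62 | iter i=3: | v := 78 | iter i=4: | v := 87 | iter i=5: | v := 91 | iter i=6: | v := 92 | v := -5 | result -5
-3 and -5 differ, so these are not the same function on this domain.
verdict: not equivalent; witness: x=-5, y=-3


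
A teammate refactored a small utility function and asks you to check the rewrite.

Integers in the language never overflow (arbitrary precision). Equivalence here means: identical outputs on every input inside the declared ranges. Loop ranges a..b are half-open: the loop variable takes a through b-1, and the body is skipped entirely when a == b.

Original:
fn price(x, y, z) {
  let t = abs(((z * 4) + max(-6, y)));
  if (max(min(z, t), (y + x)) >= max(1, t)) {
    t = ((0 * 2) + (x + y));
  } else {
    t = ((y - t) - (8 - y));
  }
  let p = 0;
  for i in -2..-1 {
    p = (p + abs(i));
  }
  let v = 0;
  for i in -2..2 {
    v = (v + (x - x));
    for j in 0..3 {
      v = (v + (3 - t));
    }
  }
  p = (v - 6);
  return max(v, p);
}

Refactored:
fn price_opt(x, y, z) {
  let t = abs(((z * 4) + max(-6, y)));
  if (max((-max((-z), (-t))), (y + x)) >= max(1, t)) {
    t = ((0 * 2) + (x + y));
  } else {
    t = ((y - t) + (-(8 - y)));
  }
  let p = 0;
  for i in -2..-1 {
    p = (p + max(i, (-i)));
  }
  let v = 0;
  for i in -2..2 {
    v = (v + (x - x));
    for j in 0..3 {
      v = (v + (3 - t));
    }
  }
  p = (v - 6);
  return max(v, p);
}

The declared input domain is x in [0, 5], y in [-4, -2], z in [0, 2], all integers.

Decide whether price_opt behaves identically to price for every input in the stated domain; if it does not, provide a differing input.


Behavior is preserved: although arithmetic usage differs; min/max/abs usage differs, the outputs never diverge.
Spot check at x=5, y=-2, z=2 — price: t becomes 6; next (max(min(z, t), (y + x)) >= max(1, t)) evaluates to false; next t becomes -18; next p becomes 0; next at i=-2:; next p becomes 2; next v becomes 0; next at i=-2:; next v becomes 0; next at j=0:; next v becomes 21; next at j=1:; next v becomes 42; next at j=2:; next v becomes 63; next at i=-1:; next v becomes 63; next at j=0:; next v becomes 84; next at j=1:; next v becomes 105; next at j=2:; next v becomes 126; next at i=0:; next v becomes 126; next at j=0:; next v becomes 147; next at j=1:; next v becomes 168; next at j=2:; next v becomes 189; next at i=1:; next v becomes 189; next at j=0:; next v becomes 210; next at j=1:; next v becomes 231; next at j=2:; next v becomes 252; next p becomes 246; next final value 252. price_opt: t becomes 6; next (max((-max((-z), (-t))), (y + x)) >= max(1, t)) evaluates to false; next t becomes -18; next p becomes 0; next at i=-2:; next p becomes 2; next v becomes 0; next at i=-2:; next v becomes 0; next at j=0:; next v becomes 21; next at j=1:; next v becomes 42; next at j=2:; next v becomes 63; next at i=-1:; next v becomes 63; next at j=0:; next v becomes 84; next at j=1:; next v becomes 105; next at j=2:; next v becomes 126; next at i=0:; next v becomes 126; next at j=0:; next v becomes 147; next at j=1:; next v becomes 168; next at j=2:; next v becomes 189; next at i=1:; next v becomes 189; next at j=0:; next v becomes 210; next at j=1:; next v becomes 231; next at j=2:; next v becomes 252; next p becomes 246; next final value 252. Both give 252.
Sweeping the whole domain (54 inputs) finds no disagreement.
verdict: equivalent


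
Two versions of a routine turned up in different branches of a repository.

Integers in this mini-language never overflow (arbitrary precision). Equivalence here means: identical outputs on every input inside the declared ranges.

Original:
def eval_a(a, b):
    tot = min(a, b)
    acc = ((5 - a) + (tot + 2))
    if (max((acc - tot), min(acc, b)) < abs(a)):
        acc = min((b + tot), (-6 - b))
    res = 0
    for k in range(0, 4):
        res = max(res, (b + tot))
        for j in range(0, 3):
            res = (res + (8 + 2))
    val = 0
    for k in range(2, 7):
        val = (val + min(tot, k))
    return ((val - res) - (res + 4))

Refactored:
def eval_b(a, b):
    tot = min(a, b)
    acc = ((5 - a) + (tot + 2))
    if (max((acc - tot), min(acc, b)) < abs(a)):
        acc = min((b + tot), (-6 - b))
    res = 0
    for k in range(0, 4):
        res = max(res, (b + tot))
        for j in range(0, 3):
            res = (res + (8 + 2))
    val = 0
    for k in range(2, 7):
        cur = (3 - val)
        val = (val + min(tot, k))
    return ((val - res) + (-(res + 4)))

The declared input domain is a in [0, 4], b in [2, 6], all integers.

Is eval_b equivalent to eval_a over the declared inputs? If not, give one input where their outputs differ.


Although statement counts differ, local variable names differ, constant usage differs, arithmetic usage differs, 25/25 inputs agree.
verdict: equivalent


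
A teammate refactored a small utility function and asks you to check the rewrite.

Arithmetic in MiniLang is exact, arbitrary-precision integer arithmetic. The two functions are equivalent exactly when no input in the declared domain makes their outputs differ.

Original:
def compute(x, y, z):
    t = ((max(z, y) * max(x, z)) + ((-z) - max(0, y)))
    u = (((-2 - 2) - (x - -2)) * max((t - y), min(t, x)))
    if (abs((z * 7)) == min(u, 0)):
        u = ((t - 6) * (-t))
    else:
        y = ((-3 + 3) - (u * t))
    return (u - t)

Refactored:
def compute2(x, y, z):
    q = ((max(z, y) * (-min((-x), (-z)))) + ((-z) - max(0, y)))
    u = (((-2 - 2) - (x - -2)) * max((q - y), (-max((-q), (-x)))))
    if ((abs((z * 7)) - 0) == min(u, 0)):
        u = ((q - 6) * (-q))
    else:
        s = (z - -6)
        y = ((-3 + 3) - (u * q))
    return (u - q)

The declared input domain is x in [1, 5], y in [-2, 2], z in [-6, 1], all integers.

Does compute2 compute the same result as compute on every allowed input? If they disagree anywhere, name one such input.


The two are interchangeable: constant usage differs, plus local variable names differ, plus statement counts differ, plus arithmetic usage differs, and every declared input agrees.
Tracing x=4, y=-2, z=-1: compute: t = -3; u = 10; (abs((z * 7)) == min(u, 0)) -> false; y = 30; return 13 | compute2: q = -3; u = 10; ((abs((z * 7)) - 0) == min(u, 0)) -> false; s = 5; y = 30; return 13 — matching result 13.
Across all 200 domain points the two functions coincide.
verdict: equivalent


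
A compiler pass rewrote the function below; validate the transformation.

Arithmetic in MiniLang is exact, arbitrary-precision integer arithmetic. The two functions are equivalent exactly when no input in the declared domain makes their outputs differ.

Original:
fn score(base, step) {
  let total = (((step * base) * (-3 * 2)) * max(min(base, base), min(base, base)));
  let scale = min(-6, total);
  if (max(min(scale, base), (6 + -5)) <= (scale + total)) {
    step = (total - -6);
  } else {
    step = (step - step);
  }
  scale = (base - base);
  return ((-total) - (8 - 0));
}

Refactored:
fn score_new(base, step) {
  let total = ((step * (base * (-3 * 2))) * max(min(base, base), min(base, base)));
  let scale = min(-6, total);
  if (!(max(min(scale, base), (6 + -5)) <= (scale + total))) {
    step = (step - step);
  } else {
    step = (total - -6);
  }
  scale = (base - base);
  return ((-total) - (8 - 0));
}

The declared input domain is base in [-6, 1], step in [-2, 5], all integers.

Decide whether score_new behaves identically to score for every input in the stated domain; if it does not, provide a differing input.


The two are interchangeable: boolean connective usage differs, and every declared input agrees.
As a probe, take base=0, step=0: score runs total = 0; scale = -6; (max(min(scale, base), (6 + -5)) <= (scale + total)) -> false; step = 0; scale = 0; return -8; score_new runs total = 0; scale = -6; (!(max(min(scale, base), (6 + -5)) <= (scale + total))) -> true; step = 0; scale = 0; return -8; both end at -8.
Every one of the 64 inputs gives matching results.
verdict: equivalent


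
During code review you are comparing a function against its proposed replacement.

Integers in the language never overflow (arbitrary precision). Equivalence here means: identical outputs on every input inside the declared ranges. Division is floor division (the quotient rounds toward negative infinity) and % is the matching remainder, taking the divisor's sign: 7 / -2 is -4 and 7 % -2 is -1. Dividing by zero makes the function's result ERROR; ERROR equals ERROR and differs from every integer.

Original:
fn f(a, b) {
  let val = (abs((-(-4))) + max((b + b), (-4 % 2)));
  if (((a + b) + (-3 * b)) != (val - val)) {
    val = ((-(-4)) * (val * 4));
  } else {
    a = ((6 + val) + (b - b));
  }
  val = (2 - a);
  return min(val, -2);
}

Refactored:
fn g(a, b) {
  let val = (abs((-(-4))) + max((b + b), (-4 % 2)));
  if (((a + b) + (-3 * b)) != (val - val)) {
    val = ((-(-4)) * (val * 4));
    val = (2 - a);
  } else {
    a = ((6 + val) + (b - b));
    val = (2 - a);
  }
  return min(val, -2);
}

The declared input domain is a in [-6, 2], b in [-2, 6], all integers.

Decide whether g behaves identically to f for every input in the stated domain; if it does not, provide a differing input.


Comparing the listings, the differences include: arithmetic usage differs, plus statement counts differ, plus constant usage differs.
Spot check at a=2, b=-2 — f: val = 4; (((a + b) + (-3 * b)) != (val - val)) -> true; val = 64; val = 0; return -2. g: val = 4; (((a + b) + (-3 * b)) != (val - val)) -> true; val = 64; val = 0; return -2. Both give -2.
An exhaustive pass over the 81 declared inputs shows identical outputs.
verdict: equivalent


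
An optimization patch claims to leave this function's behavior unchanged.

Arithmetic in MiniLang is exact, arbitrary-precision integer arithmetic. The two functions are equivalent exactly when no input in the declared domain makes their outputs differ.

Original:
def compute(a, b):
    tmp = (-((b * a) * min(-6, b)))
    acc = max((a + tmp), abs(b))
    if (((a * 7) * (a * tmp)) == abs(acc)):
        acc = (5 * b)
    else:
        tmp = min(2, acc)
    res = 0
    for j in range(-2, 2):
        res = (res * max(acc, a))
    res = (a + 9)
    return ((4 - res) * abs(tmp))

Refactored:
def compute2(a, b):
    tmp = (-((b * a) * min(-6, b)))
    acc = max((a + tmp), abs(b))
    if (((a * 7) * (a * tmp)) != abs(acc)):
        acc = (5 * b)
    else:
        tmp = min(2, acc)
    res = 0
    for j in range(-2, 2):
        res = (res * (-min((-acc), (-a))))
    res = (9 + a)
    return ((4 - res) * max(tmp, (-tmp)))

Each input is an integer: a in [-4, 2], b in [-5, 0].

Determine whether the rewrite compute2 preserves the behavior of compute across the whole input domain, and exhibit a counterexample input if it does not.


Run the pair on a=-4, b=-5.
compute: tmp=120, then acc=116, then (((a * 7) * (a * tmp)) == abs(acc)) is false, then tmp=2, then res=0, then (j=-2), then res=0, then (j=-1), then res=0, then (j=0), then res=0, then (j=1), then res=0, then res=5, then returns -2
compute2: tmp=120, then acc=116, then (((a * 7) * (a * tmp)) != abs(acc)) is true, then acc=-25, then res=0, then (j=-2), then res=0, then (j=-1), then res=0, then (j=0), then res=0, then (j=1), then res=0, then res=5, then returns -120
-2 vs -120 — the two versions disagree here.
verdict: not equivalent; witness: a=-4, b=-5


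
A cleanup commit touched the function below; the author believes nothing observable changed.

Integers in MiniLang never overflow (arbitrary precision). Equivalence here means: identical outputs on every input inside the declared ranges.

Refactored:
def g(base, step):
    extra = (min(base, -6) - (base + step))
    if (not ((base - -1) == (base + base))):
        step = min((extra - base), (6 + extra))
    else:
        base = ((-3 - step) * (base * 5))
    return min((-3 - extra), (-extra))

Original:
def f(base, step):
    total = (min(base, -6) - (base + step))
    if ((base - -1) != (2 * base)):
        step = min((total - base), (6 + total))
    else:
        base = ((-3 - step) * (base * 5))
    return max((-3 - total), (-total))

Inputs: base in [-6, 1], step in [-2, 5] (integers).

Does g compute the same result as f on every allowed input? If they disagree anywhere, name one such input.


Take base=-6, step=-2.
f: total = 2; ((base - -1) != (2 * base)) -> true; step = 8; return -2
g: extra = 2; (not ((base - -1) == (base + base))) -> true; step = 8; return -5
-2 against -5: the behavior changed.
verdict: not equivalent; witness: base=-6, step=-2


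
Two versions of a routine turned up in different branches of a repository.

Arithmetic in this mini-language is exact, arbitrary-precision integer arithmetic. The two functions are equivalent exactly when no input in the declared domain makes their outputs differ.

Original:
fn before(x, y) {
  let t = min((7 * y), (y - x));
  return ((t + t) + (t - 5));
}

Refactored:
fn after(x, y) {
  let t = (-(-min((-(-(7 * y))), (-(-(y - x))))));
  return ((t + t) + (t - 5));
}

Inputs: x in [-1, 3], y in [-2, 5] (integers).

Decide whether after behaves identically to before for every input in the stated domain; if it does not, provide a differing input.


Although same computation, different form, 40/40 inputs agree.
verdict: equivalent


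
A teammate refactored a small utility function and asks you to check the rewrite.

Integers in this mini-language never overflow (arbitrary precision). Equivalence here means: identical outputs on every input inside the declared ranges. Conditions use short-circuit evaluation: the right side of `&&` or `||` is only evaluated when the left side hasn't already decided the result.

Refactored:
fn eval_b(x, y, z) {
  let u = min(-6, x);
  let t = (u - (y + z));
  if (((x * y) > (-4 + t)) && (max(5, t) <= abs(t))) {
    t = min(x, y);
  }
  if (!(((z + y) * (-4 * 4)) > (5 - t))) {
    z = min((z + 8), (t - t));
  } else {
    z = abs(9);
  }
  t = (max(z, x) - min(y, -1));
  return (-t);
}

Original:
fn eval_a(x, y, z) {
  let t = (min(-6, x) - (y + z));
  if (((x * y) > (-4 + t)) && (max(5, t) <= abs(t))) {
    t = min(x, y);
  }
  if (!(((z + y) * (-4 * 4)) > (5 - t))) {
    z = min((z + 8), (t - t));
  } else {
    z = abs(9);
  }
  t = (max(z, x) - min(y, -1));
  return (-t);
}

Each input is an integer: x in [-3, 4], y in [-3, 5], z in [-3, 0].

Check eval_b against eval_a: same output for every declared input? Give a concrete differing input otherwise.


Differences: local variable names differ; also statement counts differ — yet all 288 inputs agree.
verdict: equivalent


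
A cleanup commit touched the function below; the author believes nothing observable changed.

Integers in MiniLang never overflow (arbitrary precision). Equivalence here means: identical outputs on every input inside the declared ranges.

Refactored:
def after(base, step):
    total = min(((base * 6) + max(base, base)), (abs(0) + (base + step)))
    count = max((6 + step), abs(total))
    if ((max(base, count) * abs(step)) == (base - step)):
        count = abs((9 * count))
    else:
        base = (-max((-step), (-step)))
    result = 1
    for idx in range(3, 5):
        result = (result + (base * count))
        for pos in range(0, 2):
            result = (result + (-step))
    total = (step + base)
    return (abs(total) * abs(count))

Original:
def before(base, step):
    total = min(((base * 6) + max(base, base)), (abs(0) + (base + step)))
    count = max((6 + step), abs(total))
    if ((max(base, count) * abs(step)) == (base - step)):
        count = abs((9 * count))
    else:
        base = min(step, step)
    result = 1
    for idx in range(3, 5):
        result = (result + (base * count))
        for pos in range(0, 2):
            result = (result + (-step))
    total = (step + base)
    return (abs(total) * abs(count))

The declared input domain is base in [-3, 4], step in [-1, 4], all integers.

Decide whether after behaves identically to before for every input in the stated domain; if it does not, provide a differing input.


Equivalent — the differences include min/max/abs usage differs, yet no declared input distinguishes the two.
One worked example (base=-1, step=1) — before: total=-7, then count=7, then ((max(base, count) * abs(step)) == (base - step)) is false, then base=1, then result=1, then (idx=3), then result=8, then (pos=0), then result=7, then (pos=1), then result=6, then (idx=4), then result=13, then (pos=0), then result=12, then (pos=1), then result=11, then total=2, then returns 14; after: total=-7, then count=7, then ((max(base, count) * abs(step)) == (base - step)) is false, then base=1, then result=1, then (idx=3), then result=8, then (pos=0), then result=7, then (pos=1), then result=6, then (idx=4), then result=13, then (pos=0), then result=12, then (pos=1), then result=11, then total=2, then returns 14; agreement on 14.
Every one of the 48 inputs gives matching results.
verdict: equivalent


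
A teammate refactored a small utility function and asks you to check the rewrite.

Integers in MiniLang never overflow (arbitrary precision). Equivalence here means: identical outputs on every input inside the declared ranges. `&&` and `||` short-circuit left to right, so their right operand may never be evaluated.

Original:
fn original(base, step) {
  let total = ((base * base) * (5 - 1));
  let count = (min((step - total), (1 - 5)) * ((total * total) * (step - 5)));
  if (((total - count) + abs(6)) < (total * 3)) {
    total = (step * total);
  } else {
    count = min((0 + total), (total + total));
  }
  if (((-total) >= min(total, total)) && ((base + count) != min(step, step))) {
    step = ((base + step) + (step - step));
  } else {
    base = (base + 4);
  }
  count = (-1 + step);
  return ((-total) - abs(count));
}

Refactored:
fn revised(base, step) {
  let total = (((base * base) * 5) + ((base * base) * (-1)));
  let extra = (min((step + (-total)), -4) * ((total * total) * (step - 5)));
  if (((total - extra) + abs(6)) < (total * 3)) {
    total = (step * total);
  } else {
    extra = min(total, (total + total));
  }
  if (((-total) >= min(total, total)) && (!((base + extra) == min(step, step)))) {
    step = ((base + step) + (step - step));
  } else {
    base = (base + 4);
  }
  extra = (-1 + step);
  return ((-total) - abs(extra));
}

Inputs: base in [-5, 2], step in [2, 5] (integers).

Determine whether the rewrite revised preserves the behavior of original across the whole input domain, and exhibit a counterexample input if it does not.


Equivalent — the differences include comparison usage differs, plus boolean connective usage differs, plus constant usage differs, plus arithmetic usage differs, plus local variable names differ, yet no declared input distinguishes the two.
As a probe, take base=1, step=2: original runs total := 4 | count := 192 | (((total - count) + abs(6)) < (total * 3)): true | total := 8 | (((-total) >= min(total, total)) && ((base + count) != min(step, step))): false | base := 5 | count := 1 | result -9; revised runs total := 4 | extra := 192 | (((total - extra) + abs(6)) < (total * 3)): true | total := 8 | (((-total) >= min(total, total)) && (!((base + extra) == min(step, step)))): false | base := 5 | extra := 1 | result -9; both end at -9.
Sweeping the whole domain (32 inputs) finds no disagreement.
verdict: equivalent


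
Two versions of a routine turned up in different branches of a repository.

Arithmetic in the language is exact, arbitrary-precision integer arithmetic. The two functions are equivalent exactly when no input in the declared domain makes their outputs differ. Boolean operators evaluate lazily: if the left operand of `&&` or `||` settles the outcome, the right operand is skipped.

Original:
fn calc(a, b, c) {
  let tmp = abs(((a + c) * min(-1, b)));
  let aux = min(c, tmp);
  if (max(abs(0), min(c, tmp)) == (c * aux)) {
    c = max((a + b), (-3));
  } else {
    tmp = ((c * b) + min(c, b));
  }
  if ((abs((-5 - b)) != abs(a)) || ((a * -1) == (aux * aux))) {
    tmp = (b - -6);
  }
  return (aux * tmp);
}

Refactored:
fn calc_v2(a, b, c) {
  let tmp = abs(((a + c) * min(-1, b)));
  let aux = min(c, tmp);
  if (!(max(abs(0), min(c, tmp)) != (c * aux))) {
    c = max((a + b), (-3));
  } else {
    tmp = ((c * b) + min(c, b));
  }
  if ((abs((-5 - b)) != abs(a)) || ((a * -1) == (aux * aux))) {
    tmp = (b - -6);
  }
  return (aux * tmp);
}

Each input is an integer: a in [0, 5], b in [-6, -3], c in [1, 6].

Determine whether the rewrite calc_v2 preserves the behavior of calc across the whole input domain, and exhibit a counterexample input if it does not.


Differences: comparison usage differs; boolean connective usage differs — yet all 144 inputs agree.
verdict: equivalent


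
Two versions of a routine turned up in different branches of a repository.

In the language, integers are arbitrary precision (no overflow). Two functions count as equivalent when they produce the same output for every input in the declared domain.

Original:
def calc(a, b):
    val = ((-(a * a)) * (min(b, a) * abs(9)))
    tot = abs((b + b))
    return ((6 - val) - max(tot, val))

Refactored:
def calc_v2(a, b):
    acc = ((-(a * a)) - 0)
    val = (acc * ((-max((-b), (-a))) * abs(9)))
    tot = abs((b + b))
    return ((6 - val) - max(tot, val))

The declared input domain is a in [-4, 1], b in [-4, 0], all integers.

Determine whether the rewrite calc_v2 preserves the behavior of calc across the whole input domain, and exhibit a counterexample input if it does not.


The two versions differ — the changes include constant usage differs; and arithmetic usage differs; and statement counts differ; and local variable names differ; and min/max/abs usage differs.
Tracing a=0, b=-1: calc: val = 0; tot = 2; return 4 | calc_v2: acc = 0; val = 0; tot = 2; return 4 — matching result 4.
Sweeping the whole domain (30 inputs) finds no disagreement.
verdict: equivalent


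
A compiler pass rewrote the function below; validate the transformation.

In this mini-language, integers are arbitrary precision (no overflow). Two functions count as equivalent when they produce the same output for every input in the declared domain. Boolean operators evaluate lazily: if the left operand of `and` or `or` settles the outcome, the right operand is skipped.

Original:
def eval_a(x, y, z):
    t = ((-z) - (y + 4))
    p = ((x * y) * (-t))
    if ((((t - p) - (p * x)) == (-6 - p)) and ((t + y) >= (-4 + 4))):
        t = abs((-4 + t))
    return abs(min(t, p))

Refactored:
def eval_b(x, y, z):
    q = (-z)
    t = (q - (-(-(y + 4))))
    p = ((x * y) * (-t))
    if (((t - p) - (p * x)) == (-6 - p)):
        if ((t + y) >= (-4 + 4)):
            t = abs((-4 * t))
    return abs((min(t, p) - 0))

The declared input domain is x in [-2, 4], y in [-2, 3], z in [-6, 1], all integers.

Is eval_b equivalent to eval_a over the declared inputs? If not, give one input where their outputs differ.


Not equivalent: x=2, y=-1, z=-5 separates them (2 vs 4).
eval_a: t becomes 2; next p becomes 4; next ((((t - p) - (p * x)) == (-6 - p)) and ((t + y) >= (-4 + 4))) evaluates to true; next t becomes 2; next final value 2
eval_b: q becomes 5; next t becomes 2; next p becomes 4; next (((t - p) - (p * x)) == (-6 - p)) evaluates to true; next ((t + y) >= (-4 + 4)) evaluates to true; next t becomes 8; next final value 4
verdict: not equivalent; witness: x=2, y=-1, z=-5


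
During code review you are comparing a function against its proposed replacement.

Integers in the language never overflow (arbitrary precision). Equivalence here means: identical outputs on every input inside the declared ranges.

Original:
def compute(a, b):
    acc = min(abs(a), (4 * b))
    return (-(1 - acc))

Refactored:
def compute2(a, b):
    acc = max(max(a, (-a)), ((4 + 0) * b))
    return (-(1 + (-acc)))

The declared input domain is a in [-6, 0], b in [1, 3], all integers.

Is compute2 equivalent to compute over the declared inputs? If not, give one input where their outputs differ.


Run the pair on a=-6, b=1.
compute: acc becomes 4; next final value 3
compute2: acc becomes 6; next final value 5
3 against 5: the behavior changed.
verdict: not equivalent; witness: a=-6, b=1


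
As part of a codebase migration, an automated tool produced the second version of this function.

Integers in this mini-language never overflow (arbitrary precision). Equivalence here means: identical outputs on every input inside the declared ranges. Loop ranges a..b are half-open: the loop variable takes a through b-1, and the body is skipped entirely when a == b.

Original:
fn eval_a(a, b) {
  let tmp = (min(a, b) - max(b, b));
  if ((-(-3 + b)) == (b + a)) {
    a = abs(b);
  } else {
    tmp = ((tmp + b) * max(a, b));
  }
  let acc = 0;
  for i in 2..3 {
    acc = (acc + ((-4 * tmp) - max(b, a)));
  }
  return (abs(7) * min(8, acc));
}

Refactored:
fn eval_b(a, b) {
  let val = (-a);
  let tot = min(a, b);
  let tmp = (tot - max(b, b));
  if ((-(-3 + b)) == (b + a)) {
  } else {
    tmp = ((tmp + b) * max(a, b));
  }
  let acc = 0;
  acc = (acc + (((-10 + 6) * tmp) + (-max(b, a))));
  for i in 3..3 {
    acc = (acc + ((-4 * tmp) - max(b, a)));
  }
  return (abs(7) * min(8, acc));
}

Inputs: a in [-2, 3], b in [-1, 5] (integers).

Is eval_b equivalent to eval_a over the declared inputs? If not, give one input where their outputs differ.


Run the pair on a=3, b=0.
eval_a: tmp=0, then ((-(-3 + b)) == (b + a)) is true, then a=0, then acc=0, then (i=2), then acc=0, then returns 0
eval_b: val=-3, then tot=0, then tmp=0, then ((-(-3 + b)) == (b + a)) is true, then acc=0, then acc=-3, then the loop over i runs zero times, then returns -21
0 against -21: the behavior changed.
verdict: not equivalent; witness: a=3, b=0


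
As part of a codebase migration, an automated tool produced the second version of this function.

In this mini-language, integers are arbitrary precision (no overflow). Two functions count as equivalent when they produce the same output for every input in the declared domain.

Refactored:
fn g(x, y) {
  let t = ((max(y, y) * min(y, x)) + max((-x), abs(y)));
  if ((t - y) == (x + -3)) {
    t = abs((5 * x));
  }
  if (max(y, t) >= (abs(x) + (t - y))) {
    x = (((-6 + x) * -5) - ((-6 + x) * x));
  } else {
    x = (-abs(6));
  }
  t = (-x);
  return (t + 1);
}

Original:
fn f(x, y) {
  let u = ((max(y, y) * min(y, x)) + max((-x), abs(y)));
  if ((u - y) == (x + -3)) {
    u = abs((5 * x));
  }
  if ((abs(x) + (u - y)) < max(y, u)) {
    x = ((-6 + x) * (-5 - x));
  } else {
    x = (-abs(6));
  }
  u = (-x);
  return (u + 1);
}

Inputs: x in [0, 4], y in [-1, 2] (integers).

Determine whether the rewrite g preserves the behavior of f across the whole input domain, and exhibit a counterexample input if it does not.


There is a counterexample at x=0, y=0: 7 on one side, -29 on the other.
f: u=0, then ((u - y) == (x + -3)) is false, then ((abs(x) + (u - y)) < max(y, u)) is false, then x=-6, then u=6, then returns 7
g: t=0, then ((t - y) == (x + -3)) is false, then (max(y, t) >= (abs(x) + (t - y))) is true, then x=30, then t=-30, then returns -29
verdict: not equivalent; witness: x=0, y=0
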